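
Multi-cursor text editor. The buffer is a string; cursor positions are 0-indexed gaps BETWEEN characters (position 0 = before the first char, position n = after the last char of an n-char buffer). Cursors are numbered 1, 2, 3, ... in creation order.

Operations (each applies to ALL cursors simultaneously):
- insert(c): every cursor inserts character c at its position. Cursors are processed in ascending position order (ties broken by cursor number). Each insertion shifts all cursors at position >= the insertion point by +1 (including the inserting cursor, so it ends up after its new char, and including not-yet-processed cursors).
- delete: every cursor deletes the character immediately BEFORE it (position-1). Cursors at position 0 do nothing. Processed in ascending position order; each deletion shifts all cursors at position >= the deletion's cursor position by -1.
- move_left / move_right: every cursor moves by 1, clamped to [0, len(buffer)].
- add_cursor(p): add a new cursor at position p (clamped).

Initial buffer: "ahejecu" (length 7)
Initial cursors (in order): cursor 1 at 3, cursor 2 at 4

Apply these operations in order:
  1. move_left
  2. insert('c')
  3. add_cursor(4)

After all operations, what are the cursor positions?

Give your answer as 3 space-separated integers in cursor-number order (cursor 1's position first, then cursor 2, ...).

Answer: 3 5 4

Derivation:
After op 1 (move_left): buffer="ahejecu" (len 7), cursors c1@2 c2@3, authorship .......
After op 2 (insert('c')): buffer="ahcecjecu" (len 9), cursors c1@3 c2@5, authorship ..1.2....
After op 3 (add_cursor(4)): buffer="ahcecjecu" (len 9), cursors c1@3 c3@4 c2@5, authorship ..1.2....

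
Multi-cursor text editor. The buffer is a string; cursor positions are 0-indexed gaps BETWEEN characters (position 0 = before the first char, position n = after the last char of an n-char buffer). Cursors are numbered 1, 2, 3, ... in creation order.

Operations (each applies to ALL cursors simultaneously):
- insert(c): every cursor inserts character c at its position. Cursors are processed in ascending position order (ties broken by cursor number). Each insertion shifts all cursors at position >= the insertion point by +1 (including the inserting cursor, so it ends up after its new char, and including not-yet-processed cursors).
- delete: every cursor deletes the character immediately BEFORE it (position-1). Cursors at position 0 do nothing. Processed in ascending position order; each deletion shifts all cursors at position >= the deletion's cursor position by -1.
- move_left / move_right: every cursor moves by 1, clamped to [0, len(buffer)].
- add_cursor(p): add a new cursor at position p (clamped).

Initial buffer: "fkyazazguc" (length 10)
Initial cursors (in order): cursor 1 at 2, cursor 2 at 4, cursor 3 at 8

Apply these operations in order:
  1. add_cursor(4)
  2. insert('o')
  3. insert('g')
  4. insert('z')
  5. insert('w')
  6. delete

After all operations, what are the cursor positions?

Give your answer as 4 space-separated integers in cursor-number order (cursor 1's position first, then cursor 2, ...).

After op 1 (add_cursor(4)): buffer="fkyazazguc" (len 10), cursors c1@2 c2@4 c4@4 c3@8, authorship ..........
After op 2 (insert('o')): buffer="fkoyaoozazgouc" (len 14), cursors c1@3 c2@7 c4@7 c3@12, authorship ..1..24....3..
After op 3 (insert('g')): buffer="fkogyaooggzazgoguc" (len 18), cursors c1@4 c2@10 c4@10 c3@16, authorship ..11..2424....33..
After op 4 (insert('z')): buffer="fkogzyaooggzzzazgogzuc" (len 22), cursors c1@5 c2@13 c4@13 c3@20, authorship ..111..242424....333..
After op 5 (insert('w')): buffer="fkogzwyaooggzzwwzazgogzwuc" (len 26), cursors c1@6 c2@16 c4@16 c3@24, authorship ..1111..24242424....3333..
After op 6 (delete): buffer="fkogzyaooggzzzazgogzuc" (len 22), cursors c1@5 c2@13 c4@13 c3@20, authorship ..111..242424....333..

Answer: 5 13 20 13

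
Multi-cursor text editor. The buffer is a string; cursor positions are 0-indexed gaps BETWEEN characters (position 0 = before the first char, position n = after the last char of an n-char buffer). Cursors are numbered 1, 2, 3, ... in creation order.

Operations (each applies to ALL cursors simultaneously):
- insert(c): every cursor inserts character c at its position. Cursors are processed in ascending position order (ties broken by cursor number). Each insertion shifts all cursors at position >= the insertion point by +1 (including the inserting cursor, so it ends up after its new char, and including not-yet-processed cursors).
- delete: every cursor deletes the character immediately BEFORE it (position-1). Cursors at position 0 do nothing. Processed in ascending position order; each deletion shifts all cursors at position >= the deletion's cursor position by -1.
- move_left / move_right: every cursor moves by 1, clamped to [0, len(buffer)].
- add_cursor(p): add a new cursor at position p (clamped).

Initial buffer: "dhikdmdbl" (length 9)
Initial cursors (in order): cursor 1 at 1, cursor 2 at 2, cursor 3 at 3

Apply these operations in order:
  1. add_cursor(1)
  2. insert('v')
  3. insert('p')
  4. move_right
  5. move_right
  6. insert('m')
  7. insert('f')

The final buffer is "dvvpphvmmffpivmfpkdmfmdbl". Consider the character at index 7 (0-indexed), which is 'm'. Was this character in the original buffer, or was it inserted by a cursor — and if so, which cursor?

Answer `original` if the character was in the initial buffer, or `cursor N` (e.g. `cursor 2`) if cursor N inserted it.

Answer: cursor 1

Derivation:
After op 1 (add_cursor(1)): buffer="dhikdmdbl" (len 9), cursors c1@1 c4@1 c2@2 c3@3, authorship .........
After op 2 (insert('v')): buffer="dvvhvivkdmdbl" (len 13), cursors c1@3 c4@3 c2@5 c3@7, authorship .14.2.3......
After op 3 (insert('p')): buffer="dvvpphvpivpkdmdbl" (len 17), cursors c1@5 c4@5 c2@8 c3@11, authorship .1414.22.33......
After op 4 (move_right): buffer="dvvpphvpivpkdmdbl" (len 17), cursors c1@6 c4@6 c2@9 c3@12, authorship .1414.22.33......
After op 5 (move_right): buffer="dvvpphvpivpkdmdbl" (len 17), cursors c1@7 c4@7 c2@10 c3@13, authorship .1414.22.33......
After op 6 (insert('m')): buffer="dvvpphvmmpivmpkdmmdbl" (len 21), cursors c1@9 c4@9 c2@13 c3@17, authorship .1414.2142.323..3....
After op 7 (insert('f')): buffer="dvvpphvmmffpivmfpkdmfmdbl" (len 25), cursors c1@11 c4@11 c2@16 c3@21, authorship .1414.214142.3223..33....
Authorship (.=original, N=cursor N): . 1 4 1 4 . 2 1 4 1 4 2 . 3 2 2 3 . . 3 3 . . . .
Index 7: author = 1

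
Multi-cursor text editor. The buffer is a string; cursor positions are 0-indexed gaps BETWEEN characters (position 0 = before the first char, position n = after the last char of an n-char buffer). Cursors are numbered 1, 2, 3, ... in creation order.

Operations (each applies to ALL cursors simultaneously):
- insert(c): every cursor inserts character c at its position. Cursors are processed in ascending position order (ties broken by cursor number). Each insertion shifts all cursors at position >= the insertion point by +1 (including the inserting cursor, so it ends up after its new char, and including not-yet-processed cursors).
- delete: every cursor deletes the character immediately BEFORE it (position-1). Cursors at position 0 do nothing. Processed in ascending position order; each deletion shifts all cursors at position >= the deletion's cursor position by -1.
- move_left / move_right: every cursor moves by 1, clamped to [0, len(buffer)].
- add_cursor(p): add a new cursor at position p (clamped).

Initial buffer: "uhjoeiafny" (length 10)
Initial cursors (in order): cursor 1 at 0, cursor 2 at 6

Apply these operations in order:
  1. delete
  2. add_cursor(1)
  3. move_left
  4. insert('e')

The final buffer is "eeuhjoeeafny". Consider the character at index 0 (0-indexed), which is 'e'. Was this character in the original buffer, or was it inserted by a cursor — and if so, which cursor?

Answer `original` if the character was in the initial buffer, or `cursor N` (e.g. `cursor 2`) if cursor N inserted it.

After op 1 (delete): buffer="uhjoeafny" (len 9), cursors c1@0 c2@5, authorship .........
After op 2 (add_cursor(1)): buffer="uhjoeafny" (len 9), cursors c1@0 c3@1 c2@5, authorship .........
After op 3 (move_left): buffer="uhjoeafny" (len 9), cursors c1@0 c3@0 c2@4, authorship .........
After op 4 (insert('e')): buffer="eeuhjoeeafny" (len 12), cursors c1@2 c3@2 c2@7, authorship 13....2.....
Authorship (.=original, N=cursor N): 1 3 . . . . 2 . . . . .
Index 0: author = 1

Answer: cursor 1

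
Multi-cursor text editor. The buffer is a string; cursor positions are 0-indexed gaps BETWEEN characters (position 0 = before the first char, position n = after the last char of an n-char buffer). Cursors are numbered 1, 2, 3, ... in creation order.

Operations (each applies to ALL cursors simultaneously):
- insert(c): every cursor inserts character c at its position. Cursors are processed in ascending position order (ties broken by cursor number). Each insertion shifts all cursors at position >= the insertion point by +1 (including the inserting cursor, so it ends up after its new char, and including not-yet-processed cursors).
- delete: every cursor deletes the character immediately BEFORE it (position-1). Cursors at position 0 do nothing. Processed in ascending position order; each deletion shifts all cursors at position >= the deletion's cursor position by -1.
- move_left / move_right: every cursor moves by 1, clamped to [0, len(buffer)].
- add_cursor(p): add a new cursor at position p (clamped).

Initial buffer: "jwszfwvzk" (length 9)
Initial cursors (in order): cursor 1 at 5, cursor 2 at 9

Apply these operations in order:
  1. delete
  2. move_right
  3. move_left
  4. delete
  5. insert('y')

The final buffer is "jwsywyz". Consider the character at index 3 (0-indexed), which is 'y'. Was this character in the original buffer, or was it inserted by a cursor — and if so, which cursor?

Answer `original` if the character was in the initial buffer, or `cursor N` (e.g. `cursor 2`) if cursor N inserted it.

Answer: cursor 1

Derivation:
After op 1 (delete): buffer="jwszwvz" (len 7), cursors c1@4 c2@7, authorship .......
After op 2 (move_right): buffer="jwszwvz" (len 7), cursors c1@5 c2@7, authorship .......
After op 3 (move_left): buffer="jwszwvz" (len 7), cursors c1@4 c2@6, authorship .......
After op 4 (delete): buffer="jwswz" (len 5), cursors c1@3 c2@4, authorship .....
After op 5 (insert('y')): buffer="jwsywyz" (len 7), cursors c1@4 c2@6, authorship ...1.2.
Authorship (.=original, N=cursor N): . . . 1 . 2 .
Index 3: author = 1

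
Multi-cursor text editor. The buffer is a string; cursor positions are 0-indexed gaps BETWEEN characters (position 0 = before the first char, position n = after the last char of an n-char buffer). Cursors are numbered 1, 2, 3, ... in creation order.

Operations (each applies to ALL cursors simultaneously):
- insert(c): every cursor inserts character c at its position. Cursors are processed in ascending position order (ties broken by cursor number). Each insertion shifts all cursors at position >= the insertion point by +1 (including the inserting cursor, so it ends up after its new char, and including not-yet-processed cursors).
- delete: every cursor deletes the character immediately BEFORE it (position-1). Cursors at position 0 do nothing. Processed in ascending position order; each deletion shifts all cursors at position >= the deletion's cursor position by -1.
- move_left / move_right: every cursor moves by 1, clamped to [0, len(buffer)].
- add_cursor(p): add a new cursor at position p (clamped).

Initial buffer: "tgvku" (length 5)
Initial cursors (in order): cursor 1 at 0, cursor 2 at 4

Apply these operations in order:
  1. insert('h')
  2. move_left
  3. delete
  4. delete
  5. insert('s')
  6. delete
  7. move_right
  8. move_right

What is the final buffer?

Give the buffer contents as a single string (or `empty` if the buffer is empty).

Answer: htghu

Derivation:
After op 1 (insert('h')): buffer="htgvkhu" (len 7), cursors c1@1 c2@6, authorship 1....2.
After op 2 (move_left): buffer="htgvkhu" (len 7), cursors c1@0 c2@5, authorship 1....2.
After op 3 (delete): buffer="htgvhu" (len 6), cursors c1@0 c2@4, authorship 1...2.
After op 4 (delete): buffer="htghu" (len 5), cursors c1@0 c2@3, authorship 1..2.
After op 5 (insert('s')): buffer="shtgshu" (len 7), cursors c1@1 c2@5, authorship 11..22.
After op 6 (delete): buffer="htghu" (len 5), cursors c1@0 c2@3, authorship 1..2.
After op 7 (move_right): buffer="htghu" (len 5), cursors c1@1 c2@4, authorship 1..2.
After op 8 (move_right): buffer="htghu" (len 5), cursors c1@2 c2@5, authorship 1..2.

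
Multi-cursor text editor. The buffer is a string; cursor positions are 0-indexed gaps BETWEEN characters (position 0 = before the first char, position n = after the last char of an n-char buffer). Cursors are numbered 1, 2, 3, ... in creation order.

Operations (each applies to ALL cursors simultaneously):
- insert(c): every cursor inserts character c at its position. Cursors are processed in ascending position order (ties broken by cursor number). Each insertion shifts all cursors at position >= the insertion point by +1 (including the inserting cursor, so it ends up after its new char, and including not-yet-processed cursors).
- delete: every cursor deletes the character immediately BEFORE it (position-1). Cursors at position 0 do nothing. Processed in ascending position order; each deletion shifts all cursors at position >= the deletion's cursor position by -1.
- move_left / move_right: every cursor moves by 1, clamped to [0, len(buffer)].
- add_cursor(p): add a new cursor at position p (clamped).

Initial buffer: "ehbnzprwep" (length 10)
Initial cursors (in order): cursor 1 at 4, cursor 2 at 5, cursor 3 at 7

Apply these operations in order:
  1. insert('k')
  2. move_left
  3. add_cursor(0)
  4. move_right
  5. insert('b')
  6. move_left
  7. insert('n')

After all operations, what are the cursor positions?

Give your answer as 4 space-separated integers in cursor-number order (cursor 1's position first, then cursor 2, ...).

Answer: 8 12 17 2

Derivation:
After op 1 (insert('k')): buffer="ehbnkzkprkwep" (len 13), cursors c1@5 c2@7 c3@10, authorship ....1.2..3...
After op 2 (move_left): buffer="ehbnkzkprkwep" (len 13), cursors c1@4 c2@6 c3@9, authorship ....1.2..3...
After op 3 (add_cursor(0)): buffer="ehbnkzkprkwep" (len 13), cursors c4@0 c1@4 c2@6 c3@9, authorship ....1.2..3...
After op 4 (move_right): buffer="ehbnkzkprkwep" (len 13), cursors c4@1 c1@5 c2@7 c3@10, authorship ....1.2..3...
After op 5 (insert('b')): buffer="ebhbnkbzkbprkbwep" (len 17), cursors c4@2 c1@7 c2@10 c3@14, authorship .4...11.22..33...
After op 6 (move_left): buffer="ebhbnkbzkbprkbwep" (len 17), cursors c4@1 c1@6 c2@9 c3@13, authorship .4...11.22..33...
After op 7 (insert('n')): buffer="enbhbnknbzknbprknbwep" (len 21), cursors c4@2 c1@8 c2@12 c3@17, authorship .44...111.222..333...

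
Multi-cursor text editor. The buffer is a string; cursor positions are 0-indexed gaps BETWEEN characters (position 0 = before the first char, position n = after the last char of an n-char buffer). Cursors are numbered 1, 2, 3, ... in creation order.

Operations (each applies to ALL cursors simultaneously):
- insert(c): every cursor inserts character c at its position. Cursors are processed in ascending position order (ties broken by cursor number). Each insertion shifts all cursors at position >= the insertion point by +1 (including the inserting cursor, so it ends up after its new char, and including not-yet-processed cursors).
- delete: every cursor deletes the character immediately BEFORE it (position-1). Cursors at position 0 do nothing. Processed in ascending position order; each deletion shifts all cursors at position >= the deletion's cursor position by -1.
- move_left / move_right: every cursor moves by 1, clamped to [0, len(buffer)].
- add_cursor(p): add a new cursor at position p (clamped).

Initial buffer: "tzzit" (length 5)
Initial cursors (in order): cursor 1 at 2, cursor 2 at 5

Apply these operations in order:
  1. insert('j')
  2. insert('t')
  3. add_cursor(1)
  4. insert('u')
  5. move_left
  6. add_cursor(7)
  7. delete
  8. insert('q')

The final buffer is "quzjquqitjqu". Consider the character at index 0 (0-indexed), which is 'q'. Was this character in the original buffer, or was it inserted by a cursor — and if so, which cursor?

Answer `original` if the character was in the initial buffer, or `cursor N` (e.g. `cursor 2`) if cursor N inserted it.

After op 1 (insert('j')): buffer="tzjzitj" (len 7), cursors c1@3 c2@7, authorship ..1...2
After op 2 (insert('t')): buffer="tzjtzitjt" (len 9), cursors c1@4 c2@9, authorship ..11...22
After op 3 (add_cursor(1)): buffer="tzjtzitjt" (len 9), cursors c3@1 c1@4 c2@9, authorship ..11...22
After op 4 (insert('u')): buffer="tuzjtuzitjtu" (len 12), cursors c3@2 c1@6 c2@12, authorship .3.111...222
After op 5 (move_left): buffer="tuzjtuzitjtu" (len 12), cursors c3@1 c1@5 c2@11, authorship .3.111...222
After op 6 (add_cursor(7)): buffer="tuzjtuzitjtu" (len 12), cursors c3@1 c1@5 c4@7 c2@11, authorship .3.111...222
After op 7 (delete): buffer="uzjuitju" (len 8), cursors c3@0 c1@3 c4@4 c2@7, authorship 3.11..22
After op 8 (insert('q')): buffer="quzjquqitjqu" (len 12), cursors c3@1 c1@5 c4@7 c2@11, authorship 33.1114..222
Authorship (.=original, N=cursor N): 3 3 . 1 1 1 4 . . 2 2 2
Index 0: author = 3

Answer: cursor 3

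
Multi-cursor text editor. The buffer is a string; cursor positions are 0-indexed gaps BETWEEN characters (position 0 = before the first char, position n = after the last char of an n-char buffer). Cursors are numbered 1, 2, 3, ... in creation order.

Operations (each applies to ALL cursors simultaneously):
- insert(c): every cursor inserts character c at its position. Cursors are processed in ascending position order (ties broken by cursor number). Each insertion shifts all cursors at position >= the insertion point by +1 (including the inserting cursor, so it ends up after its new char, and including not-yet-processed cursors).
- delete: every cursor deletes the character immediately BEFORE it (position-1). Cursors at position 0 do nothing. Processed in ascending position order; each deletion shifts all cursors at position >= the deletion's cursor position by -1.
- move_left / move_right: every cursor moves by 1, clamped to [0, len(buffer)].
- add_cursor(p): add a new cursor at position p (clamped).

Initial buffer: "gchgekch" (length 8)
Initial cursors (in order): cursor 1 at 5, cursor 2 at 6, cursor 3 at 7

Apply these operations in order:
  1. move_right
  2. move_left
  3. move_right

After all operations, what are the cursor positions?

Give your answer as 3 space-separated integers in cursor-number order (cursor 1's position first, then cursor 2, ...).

Answer: 6 7 8

Derivation:
After op 1 (move_right): buffer="gchgekch" (len 8), cursors c1@6 c2@7 c3@8, authorship ........
After op 2 (move_left): buffer="gchgekch" (len 8), cursors c1@5 c2@6 c3@7, authorship ........
After op 3 (move_right): buffer="gchgekch" (len 8), cursors c1@6 c2@7 c3@8, authorship ........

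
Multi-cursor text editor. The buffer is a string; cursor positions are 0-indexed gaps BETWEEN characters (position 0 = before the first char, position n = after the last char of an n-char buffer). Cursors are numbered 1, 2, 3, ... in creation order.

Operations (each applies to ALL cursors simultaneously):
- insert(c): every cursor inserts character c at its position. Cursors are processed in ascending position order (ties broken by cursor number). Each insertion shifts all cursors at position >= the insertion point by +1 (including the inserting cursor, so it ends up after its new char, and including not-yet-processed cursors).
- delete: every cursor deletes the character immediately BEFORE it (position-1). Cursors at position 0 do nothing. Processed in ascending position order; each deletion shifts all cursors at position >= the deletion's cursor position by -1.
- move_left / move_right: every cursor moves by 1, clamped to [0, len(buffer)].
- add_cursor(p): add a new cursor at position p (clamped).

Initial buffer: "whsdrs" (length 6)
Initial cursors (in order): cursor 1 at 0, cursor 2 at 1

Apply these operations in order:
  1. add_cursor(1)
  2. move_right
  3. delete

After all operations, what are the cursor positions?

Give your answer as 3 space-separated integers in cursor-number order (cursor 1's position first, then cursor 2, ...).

After op 1 (add_cursor(1)): buffer="whsdrs" (len 6), cursors c1@0 c2@1 c3@1, authorship ......
After op 2 (move_right): buffer="whsdrs" (len 6), cursors c1@1 c2@2 c3@2, authorship ......
After op 3 (delete): buffer="sdrs" (len 4), cursors c1@0 c2@0 c3@0, authorship ....

Answer: 0 0 0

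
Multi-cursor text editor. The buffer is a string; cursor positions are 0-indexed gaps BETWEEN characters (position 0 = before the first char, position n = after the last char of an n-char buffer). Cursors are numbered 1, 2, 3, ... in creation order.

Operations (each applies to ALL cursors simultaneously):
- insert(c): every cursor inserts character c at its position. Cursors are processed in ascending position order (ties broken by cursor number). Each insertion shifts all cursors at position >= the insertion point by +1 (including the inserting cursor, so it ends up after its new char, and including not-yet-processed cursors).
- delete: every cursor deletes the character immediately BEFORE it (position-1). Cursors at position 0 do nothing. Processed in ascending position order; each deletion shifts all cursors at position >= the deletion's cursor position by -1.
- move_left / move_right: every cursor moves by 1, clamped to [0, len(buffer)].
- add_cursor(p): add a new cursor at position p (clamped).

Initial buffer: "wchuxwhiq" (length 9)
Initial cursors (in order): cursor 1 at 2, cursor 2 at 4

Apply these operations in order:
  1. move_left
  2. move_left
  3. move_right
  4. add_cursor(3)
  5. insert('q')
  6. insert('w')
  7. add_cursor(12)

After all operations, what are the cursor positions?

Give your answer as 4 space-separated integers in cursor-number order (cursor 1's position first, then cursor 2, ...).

Answer: 3 9 9 12

Derivation:
After op 1 (move_left): buffer="wchuxwhiq" (len 9), cursors c1@1 c2@3, authorship .........
After op 2 (move_left): buffer="wchuxwhiq" (len 9), cursors c1@0 c2@2, authorship .........
After op 3 (move_right): buffer="wchuxwhiq" (len 9), cursors c1@1 c2@3, authorship .........
After op 4 (add_cursor(3)): buffer="wchuxwhiq" (len 9), cursors c1@1 c2@3 c3@3, authorship .........
After op 5 (insert('q')): buffer="wqchqquxwhiq" (len 12), cursors c1@2 c2@6 c3@6, authorship .1..23......
After op 6 (insert('w')): buffer="wqwchqqwwuxwhiq" (len 15), cursors c1@3 c2@9 c3@9, authorship .11..2323......
After op 7 (add_cursor(12)): buffer="wqwchqqwwuxwhiq" (len 15), cursors c1@3 c2@9 c3@9 c4@12, authorship .11..2323......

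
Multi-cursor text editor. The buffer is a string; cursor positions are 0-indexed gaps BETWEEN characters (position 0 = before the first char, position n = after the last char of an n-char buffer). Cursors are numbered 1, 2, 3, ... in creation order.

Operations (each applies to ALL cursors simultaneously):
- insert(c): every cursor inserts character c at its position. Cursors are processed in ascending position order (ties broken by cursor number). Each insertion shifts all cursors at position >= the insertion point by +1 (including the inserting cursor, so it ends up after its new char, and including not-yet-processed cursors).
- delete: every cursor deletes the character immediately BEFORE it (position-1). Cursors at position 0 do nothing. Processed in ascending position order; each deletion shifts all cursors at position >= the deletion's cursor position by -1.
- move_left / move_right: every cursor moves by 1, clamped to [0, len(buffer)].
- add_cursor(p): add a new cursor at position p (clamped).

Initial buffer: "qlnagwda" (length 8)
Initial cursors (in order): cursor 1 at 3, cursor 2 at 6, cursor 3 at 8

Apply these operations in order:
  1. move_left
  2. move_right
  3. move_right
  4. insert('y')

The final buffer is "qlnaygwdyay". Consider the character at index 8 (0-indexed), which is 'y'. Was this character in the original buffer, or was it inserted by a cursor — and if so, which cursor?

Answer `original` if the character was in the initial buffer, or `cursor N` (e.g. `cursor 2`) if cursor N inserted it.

Answer: cursor 2

Derivation:
After op 1 (move_left): buffer="qlnagwda" (len 8), cursors c1@2 c2@5 c3@7, authorship ........
After op 2 (move_right): buffer="qlnagwda" (len 8), cursors c1@3 c2@6 c3@8, authorship ........
After op 3 (move_right): buffer="qlnagwda" (len 8), cursors c1@4 c2@7 c3@8, authorship ........
After op 4 (insert('y')): buffer="qlnaygwdyay" (len 11), cursors c1@5 c2@9 c3@11, authorship ....1...2.3
Authorship (.=original, N=cursor N): . . . . 1 . . . 2 . 3
Index 8: author = 2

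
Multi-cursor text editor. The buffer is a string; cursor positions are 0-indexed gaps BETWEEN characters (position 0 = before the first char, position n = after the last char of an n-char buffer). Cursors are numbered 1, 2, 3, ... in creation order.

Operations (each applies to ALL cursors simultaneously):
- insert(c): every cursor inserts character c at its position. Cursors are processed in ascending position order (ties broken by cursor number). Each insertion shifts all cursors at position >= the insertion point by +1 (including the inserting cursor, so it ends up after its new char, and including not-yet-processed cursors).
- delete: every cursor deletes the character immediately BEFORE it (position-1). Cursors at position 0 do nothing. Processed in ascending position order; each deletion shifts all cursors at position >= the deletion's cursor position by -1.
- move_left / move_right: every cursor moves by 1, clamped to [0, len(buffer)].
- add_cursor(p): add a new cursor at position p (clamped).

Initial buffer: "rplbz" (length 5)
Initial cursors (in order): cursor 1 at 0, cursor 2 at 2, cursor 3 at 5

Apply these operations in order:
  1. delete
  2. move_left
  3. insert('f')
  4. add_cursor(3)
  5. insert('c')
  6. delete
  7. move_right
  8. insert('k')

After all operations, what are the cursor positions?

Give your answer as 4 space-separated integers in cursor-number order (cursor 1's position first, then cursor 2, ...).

After op 1 (delete): buffer="rlb" (len 3), cursors c1@0 c2@1 c3@3, authorship ...
After op 2 (move_left): buffer="rlb" (len 3), cursors c1@0 c2@0 c3@2, authorship ...
After op 3 (insert('f')): buffer="ffrlfb" (len 6), cursors c1@2 c2@2 c3@5, authorship 12..3.
After op 4 (add_cursor(3)): buffer="ffrlfb" (len 6), cursors c1@2 c2@2 c4@3 c3@5, authorship 12..3.
After op 5 (insert('c')): buffer="ffccrclfcb" (len 10), cursors c1@4 c2@4 c4@6 c3@9, authorship 1212.4.33.
After op 6 (delete): buffer="ffrlfb" (len 6), cursors c1@2 c2@2 c4@3 c3@5, authorship 12..3.
After op 7 (move_right): buffer="ffrlfb" (len 6), cursors c1@3 c2@3 c4@4 c3@6, authorship 12..3.
After op 8 (insert('k')): buffer="ffrkklkfbk" (len 10), cursors c1@5 c2@5 c4@7 c3@10, authorship 12.12.43.3

Answer: 5 5 10 7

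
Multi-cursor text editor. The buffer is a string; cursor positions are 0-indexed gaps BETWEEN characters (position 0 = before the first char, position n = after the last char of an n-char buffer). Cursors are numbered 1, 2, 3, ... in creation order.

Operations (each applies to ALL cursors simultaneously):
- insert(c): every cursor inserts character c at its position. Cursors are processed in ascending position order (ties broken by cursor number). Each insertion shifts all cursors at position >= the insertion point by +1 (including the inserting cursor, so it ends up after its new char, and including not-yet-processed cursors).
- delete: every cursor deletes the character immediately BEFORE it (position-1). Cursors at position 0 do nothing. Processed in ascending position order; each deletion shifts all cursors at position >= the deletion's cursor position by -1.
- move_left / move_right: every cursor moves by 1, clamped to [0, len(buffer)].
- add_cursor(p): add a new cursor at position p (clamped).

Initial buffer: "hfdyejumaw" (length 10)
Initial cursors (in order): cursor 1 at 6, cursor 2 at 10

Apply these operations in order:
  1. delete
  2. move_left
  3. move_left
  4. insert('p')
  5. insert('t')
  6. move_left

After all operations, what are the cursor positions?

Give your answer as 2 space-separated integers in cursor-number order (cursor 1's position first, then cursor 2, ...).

Answer: 4 9

Derivation:
After op 1 (delete): buffer="hfdyeuma" (len 8), cursors c1@5 c2@8, authorship ........
After op 2 (move_left): buffer="hfdyeuma" (len 8), cursors c1@4 c2@7, authorship ........
After op 3 (move_left): buffer="hfdyeuma" (len 8), cursors c1@3 c2@6, authorship ........
After op 4 (insert('p')): buffer="hfdpyeupma" (len 10), cursors c1@4 c2@8, authorship ...1...2..
After op 5 (insert('t')): buffer="hfdptyeuptma" (len 12), cursors c1@5 c2@10, authorship ...11...22..
After op 6 (move_left): buffer="hfdptyeuptma" (len 12), cursors c1@4 c2@9, authorship ...11...22..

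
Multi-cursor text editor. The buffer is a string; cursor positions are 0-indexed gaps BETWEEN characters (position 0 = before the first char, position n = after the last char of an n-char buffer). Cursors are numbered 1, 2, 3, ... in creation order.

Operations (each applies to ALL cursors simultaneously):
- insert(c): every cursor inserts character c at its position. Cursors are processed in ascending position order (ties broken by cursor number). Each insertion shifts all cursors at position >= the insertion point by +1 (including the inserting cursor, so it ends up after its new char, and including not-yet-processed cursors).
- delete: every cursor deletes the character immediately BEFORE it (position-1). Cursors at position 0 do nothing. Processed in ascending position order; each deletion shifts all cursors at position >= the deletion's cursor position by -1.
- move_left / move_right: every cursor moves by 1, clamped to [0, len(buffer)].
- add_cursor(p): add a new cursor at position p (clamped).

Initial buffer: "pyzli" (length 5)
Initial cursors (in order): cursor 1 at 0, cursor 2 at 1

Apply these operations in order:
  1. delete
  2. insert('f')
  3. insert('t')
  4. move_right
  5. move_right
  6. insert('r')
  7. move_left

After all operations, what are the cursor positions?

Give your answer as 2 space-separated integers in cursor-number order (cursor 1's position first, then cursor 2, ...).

After op 1 (delete): buffer="yzli" (len 4), cursors c1@0 c2@0, authorship ....
After op 2 (insert('f')): buffer="ffyzli" (len 6), cursors c1@2 c2@2, authorship 12....
After op 3 (insert('t')): buffer="ffttyzli" (len 8), cursors c1@4 c2@4, authorship 1212....
After op 4 (move_right): buffer="ffttyzli" (len 8), cursors c1@5 c2@5, authorship 1212....
After op 5 (move_right): buffer="ffttyzli" (len 8), cursors c1@6 c2@6, authorship 1212....
After op 6 (insert('r')): buffer="ffttyzrrli" (len 10), cursors c1@8 c2@8, authorship 1212..12..
After op 7 (move_left): buffer="ffttyzrrli" (len 10), cursors c1@7 c2@7, authorship 1212..12..

Answer: 7 7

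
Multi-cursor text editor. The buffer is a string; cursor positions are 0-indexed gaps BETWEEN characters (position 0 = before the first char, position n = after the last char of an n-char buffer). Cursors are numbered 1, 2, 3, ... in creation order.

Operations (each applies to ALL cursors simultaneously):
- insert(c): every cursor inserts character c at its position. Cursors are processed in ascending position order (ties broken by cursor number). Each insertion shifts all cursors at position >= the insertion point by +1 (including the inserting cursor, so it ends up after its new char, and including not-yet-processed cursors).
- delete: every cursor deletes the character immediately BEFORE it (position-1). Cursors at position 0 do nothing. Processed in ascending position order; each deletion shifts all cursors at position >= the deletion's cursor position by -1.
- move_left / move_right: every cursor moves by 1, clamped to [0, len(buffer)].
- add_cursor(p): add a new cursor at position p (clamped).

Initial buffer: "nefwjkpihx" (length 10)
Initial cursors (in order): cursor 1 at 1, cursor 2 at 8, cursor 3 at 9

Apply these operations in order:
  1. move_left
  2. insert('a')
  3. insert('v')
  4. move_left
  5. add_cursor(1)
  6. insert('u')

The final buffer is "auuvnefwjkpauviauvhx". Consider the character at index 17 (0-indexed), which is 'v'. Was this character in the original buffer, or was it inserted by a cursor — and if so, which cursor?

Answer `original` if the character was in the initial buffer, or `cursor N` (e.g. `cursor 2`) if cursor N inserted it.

After op 1 (move_left): buffer="nefwjkpihx" (len 10), cursors c1@0 c2@7 c3@8, authorship ..........
After op 2 (insert('a')): buffer="anefwjkpaiahx" (len 13), cursors c1@1 c2@9 c3@11, authorship 1.......2.3..
After op 3 (insert('v')): buffer="avnefwjkpaviavhx" (len 16), cursors c1@2 c2@11 c3@14, authorship 11.......22.33..
After op 4 (move_left): buffer="avnefwjkpaviavhx" (len 16), cursors c1@1 c2@10 c3@13, authorship 11.......22.33..
After op 5 (add_cursor(1)): buffer="avnefwjkpaviavhx" (len 16), cursors c1@1 c4@1 c2@10 c3@13, authorship 11.......22.33..
After op 6 (insert('u')): buffer="auuvnefwjkpauviauvhx" (len 20), cursors c1@3 c4@3 c2@13 c3@17, authorship 1141.......222.333..
Authorship (.=original, N=cursor N): 1 1 4 1 . . . . . . . 2 2 2 . 3 3 3 . .
Index 17: author = 3

Answer: cursor 3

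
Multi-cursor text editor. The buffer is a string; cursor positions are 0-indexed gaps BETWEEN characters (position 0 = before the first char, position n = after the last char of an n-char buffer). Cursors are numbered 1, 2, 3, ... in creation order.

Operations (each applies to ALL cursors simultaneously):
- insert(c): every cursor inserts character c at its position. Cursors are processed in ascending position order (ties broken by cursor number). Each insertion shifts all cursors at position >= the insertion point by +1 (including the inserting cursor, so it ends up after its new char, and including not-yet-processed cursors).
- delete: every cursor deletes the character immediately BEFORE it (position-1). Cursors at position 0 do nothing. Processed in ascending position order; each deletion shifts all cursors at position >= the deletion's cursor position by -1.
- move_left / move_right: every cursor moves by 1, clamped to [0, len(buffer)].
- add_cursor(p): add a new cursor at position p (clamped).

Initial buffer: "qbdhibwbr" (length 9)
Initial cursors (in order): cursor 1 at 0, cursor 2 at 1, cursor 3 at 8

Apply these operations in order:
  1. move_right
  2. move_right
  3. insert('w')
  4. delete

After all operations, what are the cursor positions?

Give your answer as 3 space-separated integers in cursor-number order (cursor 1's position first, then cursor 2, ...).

Answer: 2 3 9

Derivation:
After op 1 (move_right): buffer="qbdhibwbr" (len 9), cursors c1@1 c2@2 c3@9, authorship .........
After op 2 (move_right): buffer="qbdhibwbr" (len 9), cursors c1@2 c2@3 c3@9, authorship .........
After op 3 (insert('w')): buffer="qbwdwhibwbrw" (len 12), cursors c1@3 c2@5 c3@12, authorship ..1.2......3
After op 4 (delete): buffer="qbdhibwbr" (len 9), cursors c1@2 c2@3 c3@9, authorship .........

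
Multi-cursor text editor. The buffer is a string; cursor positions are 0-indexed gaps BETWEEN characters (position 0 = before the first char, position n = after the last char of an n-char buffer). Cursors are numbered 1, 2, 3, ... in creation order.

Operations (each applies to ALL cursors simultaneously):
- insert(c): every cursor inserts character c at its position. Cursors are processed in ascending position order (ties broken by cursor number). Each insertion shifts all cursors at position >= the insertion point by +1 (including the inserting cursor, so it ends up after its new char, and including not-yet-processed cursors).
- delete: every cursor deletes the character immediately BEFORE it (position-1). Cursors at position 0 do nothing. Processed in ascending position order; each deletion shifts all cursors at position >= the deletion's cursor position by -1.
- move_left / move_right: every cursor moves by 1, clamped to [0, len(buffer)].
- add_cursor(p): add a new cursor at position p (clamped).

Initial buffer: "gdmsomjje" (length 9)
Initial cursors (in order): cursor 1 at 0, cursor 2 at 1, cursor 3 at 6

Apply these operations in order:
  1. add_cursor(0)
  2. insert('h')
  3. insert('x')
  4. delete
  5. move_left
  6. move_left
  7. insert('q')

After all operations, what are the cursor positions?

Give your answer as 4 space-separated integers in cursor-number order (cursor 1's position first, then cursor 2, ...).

After op 1 (add_cursor(0)): buffer="gdmsomjje" (len 9), cursors c1@0 c4@0 c2@1 c3@6, authorship .........
After op 2 (insert('h')): buffer="hhghdmsomhjje" (len 13), cursors c1@2 c4@2 c2@4 c3@10, authorship 14.2.....3...
After op 3 (insert('x')): buffer="hhxxghxdmsomhxjje" (len 17), cursors c1@4 c4@4 c2@7 c3@14, authorship 1414.22.....33...
After op 4 (delete): buffer="hhghdmsomhjje" (len 13), cursors c1@2 c4@2 c2@4 c3@10, authorship 14.2.....3...
After op 5 (move_left): buffer="hhghdmsomhjje" (len 13), cursors c1@1 c4@1 c2@3 c3@9, authorship 14.2.....3...
After op 6 (move_left): buffer="hhghdmsomhjje" (len 13), cursors c1@0 c4@0 c2@2 c3@8, authorship 14.2.....3...
After op 7 (insert('q')): buffer="qqhhqghdmsoqmhjje" (len 17), cursors c1@2 c4@2 c2@5 c3@12, authorship 14142.2....3.3...

Answer: 2 5 12 2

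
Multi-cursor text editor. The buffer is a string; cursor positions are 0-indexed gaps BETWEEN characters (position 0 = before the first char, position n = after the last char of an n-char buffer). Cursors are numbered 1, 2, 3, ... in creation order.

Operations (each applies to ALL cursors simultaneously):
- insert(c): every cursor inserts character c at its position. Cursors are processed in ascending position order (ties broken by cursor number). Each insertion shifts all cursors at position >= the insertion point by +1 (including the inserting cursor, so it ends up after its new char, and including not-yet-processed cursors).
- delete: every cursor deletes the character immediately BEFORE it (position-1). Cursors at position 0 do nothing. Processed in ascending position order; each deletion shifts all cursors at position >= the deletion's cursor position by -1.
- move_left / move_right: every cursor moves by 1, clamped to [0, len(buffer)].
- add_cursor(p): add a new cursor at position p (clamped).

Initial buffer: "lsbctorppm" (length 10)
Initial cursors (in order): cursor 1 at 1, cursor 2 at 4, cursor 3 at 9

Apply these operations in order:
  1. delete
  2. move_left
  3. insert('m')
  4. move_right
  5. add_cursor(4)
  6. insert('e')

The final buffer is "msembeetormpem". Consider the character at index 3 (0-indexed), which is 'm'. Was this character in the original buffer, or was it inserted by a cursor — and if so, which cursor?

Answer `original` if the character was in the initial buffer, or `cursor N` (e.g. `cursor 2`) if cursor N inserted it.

After op 1 (delete): buffer="sbtorpm" (len 7), cursors c1@0 c2@2 c3@6, authorship .......
After op 2 (move_left): buffer="sbtorpm" (len 7), cursors c1@0 c2@1 c3@5, authorship .......
After op 3 (insert('m')): buffer="msmbtormpm" (len 10), cursors c1@1 c2@3 c3@8, authorship 1.2....3..
After op 4 (move_right): buffer="msmbtormpm" (len 10), cursors c1@2 c2@4 c3@9, authorship 1.2....3..
After op 5 (add_cursor(4)): buffer="msmbtormpm" (len 10), cursors c1@2 c2@4 c4@4 c3@9, authorship 1.2....3..
After op 6 (insert('e')): buffer="msembeetormpem" (len 14), cursors c1@3 c2@7 c4@7 c3@13, authorship 1.12.24...3.3.
Authorship (.=original, N=cursor N): 1 . 1 2 . 2 4 . . . 3 . 3 .
Index 3: author = 2

Answer: cursor 2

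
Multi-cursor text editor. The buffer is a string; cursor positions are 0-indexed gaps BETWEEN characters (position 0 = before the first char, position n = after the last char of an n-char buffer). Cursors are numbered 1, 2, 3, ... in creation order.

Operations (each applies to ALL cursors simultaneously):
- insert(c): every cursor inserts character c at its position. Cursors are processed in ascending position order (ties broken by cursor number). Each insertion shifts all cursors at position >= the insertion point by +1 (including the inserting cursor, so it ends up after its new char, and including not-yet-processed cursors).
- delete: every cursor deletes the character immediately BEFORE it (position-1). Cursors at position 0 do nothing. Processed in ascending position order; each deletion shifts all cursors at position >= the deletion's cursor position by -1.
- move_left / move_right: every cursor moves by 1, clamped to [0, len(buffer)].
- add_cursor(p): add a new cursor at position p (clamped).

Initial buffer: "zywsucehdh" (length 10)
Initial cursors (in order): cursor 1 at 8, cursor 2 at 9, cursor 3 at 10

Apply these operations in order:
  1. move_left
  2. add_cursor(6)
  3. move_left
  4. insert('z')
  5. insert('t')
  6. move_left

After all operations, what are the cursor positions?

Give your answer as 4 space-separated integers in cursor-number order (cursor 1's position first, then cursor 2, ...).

Answer: 9 12 15 6

Derivation:
After op 1 (move_left): buffer="zywsucehdh" (len 10), cursors c1@7 c2@8 c3@9, authorship ..........
After op 2 (add_cursor(6)): buffer="zywsucehdh" (len 10), cursors c4@6 c1@7 c2@8 c3@9, authorship ..........
After op 3 (move_left): buffer="zywsucehdh" (len 10), cursors c4@5 c1@6 c2@7 c3@8, authorship ..........
After op 4 (insert('z')): buffer="zywsuzczezhzdh" (len 14), cursors c4@6 c1@8 c2@10 c3@12, authorship .....4.1.2.3..
After op 5 (insert('t')): buffer="zywsuztcztezthztdh" (len 18), cursors c4@7 c1@10 c2@13 c3@16, authorship .....44.11.22.33..
After op 6 (move_left): buffer="zywsuztcztezthztdh" (len 18), cursors c4@6 c1@9 c2@12 c3@15, authorship .....44.11.22.33..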